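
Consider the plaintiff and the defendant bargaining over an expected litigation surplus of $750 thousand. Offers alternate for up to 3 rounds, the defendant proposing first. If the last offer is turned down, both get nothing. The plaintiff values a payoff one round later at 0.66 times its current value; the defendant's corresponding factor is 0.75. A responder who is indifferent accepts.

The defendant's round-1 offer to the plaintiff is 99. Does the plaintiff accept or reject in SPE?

Reject

Work out the plaintiff's continuation value if the offer is rejected.
Round 3 (the defendant proposes): the plaintiff will accept anything ≥ 0, so the defendant offers 0 and keeps 750.
Round 2 (the plaintiff proposes): the defendant can get 750 next round, worth 0.75 × 750 = 562.5 now; the plaintiff offers that and keeps 187.5.
So by rejecting in round 1, the plaintiff gets 187.5 next round, worth 0.66 × 187.5 = 123.75 now.
Offer 99 < 123.75, so the plaintiff rejects.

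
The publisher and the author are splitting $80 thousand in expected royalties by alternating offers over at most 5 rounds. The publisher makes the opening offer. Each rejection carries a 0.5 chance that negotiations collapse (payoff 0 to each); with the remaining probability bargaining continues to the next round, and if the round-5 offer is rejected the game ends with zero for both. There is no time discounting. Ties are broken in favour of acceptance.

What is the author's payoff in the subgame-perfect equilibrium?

Round 5 (the publisher proposes): the author will accept anything ≥ 0, so the publisher offers 0 and keeps 80.
Round 4 (the author proposes): rejecting gives the publisher an expected 0.5 × 80 = 40. The author offers 40 and keeps 80 − 40 = 40.
Round 3 (the publisher proposes): rejecting gives the author an expected 0.5 × 40 = 20. The publisher offers 20 and keeps 80 − 20 = 60.
Round 2 (the author proposes): rejecting gives the publisher an expected 0.5 × 60 = 30. The author offers 30 and keeps 80 − 30 = 50.
Round 1 (the publisher proposes): rejecting gives the author an expected 0.5 × 50 = 25; the publisher offers that and keeps 55.

25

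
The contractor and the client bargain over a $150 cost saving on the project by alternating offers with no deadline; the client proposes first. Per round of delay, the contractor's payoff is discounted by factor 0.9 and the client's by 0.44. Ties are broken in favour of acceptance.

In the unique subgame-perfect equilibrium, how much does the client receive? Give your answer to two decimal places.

When the client proposes, the contractor accepts any offer worth at least 0.9 times what the contractor would get by proposing next round; and vice versa.
This gives x = 150 − 0.9y and y = 150 − 0.44x, where x and y are each side's share when it proposes.
Hence (1 − 0.9·0.44)x = 150(1 − 0.9), i.e. 0.604·x = 15.
x ≈ 24.8344; the contractor's share is 150 − x ≈ 125.1656.

24.83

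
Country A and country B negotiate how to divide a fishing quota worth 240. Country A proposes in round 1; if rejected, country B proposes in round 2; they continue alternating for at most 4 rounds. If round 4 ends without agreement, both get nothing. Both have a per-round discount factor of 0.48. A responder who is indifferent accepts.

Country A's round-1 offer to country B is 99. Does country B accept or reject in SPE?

Round 4 (country B proposes): rejection yields 0 for country A; country B offers 0 and keeps 240.
Round 3 (country A proposes): country B can get 240 next round, worth 0.48 × 240 = 115.2 now. Country A offers 115.2 and keeps 240 − 115.2 = 124.8.
Round 2 (country B proposes): country A can get 124.8 next round, worth 0.48 × 124.8 = 59.904 now. Country B offers 59.904 and keeps 240 − 59.904 = 180.096.
So by rejecting in round 1, country B gets 180.096 next round, worth 0.48 × 180.096 = 86.44608 now.
Offer 99 ≥ 86.44608, so country B accepts.

Accept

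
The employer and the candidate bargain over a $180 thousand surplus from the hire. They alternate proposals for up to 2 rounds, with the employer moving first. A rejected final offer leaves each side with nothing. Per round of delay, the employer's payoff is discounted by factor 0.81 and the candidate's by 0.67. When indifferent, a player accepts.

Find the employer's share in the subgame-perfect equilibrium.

59.4

Solve by backward induction from round 2.
Round 2 (the candidate proposes): the employer will accept anything ≥ 0, so the candidate offers 0 and keeps 180.
Round 1 (the employer proposes): the candidate can get 180 next round, worth 0.67 × 180 = 120.6 now. The employer offers 120.6 and keeps 180 − 120.6 = 59.4.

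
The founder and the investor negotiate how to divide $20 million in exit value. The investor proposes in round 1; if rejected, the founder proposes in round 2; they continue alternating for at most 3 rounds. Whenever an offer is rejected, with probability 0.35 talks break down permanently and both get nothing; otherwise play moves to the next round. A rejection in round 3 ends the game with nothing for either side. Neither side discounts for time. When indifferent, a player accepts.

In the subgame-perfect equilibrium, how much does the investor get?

15.45

Round 3 (the investor proposes): rejection yields 0 for the founder; the investor offers 0 and keeps 20.
Round 2 (the founder proposes): rejecting gives the investor an expected 0.65 × 20 = 13, so the founder offers 13, keeping 7.
Round 1 (the investor proposes): rejecting gives the founder an expected 0.65 × 7 = 4.55; the investor offers that and keeps 15.45.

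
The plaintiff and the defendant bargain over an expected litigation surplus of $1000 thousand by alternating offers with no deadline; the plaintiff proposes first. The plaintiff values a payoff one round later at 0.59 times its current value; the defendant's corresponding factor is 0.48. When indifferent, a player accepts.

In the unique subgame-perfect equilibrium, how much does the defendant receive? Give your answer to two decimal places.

In a stationary SPE each proposer offers the other exactly their discounted continuation value.
If the plaintiff keeps x when proposing and the defendant keeps y when proposing, then x = 1000 − 0.48y and y = 1000 − 0.59x.
Solving: x = 1000(1 − 0.48) / (1 − 0.59·0.48) = 520 / 0.7168 ≈ 725.4464.
The defendant gets 1000 − 725.4464 ≈ 274.5536.

274.55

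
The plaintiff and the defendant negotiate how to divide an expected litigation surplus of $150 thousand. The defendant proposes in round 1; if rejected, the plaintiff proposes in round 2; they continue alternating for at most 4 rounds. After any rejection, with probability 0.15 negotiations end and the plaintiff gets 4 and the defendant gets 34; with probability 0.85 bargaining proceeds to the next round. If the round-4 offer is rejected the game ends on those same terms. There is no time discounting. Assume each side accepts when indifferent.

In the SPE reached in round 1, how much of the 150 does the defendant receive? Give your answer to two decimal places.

Round 4 (the plaintiff proposes): the defendant gets 34 if talks fail, so the plaintiff offers 34 and keeps 116.
Round 3 (the defendant proposes): rejecting gives the plaintiff an expected 0.85 × 116 + 0.15 × 4 = 99.2, so the defendant offers 99.2, keeping 50.8.
Round 2 (the plaintiff proposes): rejecting gives the defendant an expected 0.85 × 50.8 + 0.15 × 34 = 48.28; the plaintiff offers that and keeps 101.72.
Round 1 (the defendant proposes): rejecting gives the plaintiff an expected 0.85 × 101.72 + 0.15 × 4 = 87.062; the defendant offers that and keeps 62.938.

62.94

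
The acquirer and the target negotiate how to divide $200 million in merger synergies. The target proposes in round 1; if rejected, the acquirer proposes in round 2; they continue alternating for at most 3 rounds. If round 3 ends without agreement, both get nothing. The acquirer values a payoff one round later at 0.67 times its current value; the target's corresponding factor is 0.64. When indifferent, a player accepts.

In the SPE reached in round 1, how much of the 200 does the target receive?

151.76

By backward induction:
Round 3 (the target proposes): the acquirer will accept anything ≥ 0, so the target offers 0 and keeps 200.
Round 2 (the acquirer proposes): the target can get 200 next round, worth 0.64 × 200 = 128 now. The acquirer offers 128 and keeps 200 − 128 = 72.
Round 1 (the target proposes): the acquirer can get 72 next round, worth 0.67 × 72 = 48.24 now; the target offers that and keeps 151.76.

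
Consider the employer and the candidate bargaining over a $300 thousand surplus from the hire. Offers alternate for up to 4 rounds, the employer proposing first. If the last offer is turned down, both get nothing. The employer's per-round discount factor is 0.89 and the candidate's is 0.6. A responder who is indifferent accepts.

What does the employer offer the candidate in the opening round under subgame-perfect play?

115.92

Round 4 (the candidate proposes): rejection yields 0 for the employer; the candidate offers 0 and keeps 300.
Round 3 (the employer proposes): the candidate can get 300 next round, worth 0.6 × 300 = 180 now, so the employer offers 180, keeping 120.
Round 2 (the candidate proposes): the employer can get 120 next round, worth 0.89 × 120 = 106.8 now, so the candidate offers 106.8, keeping 193.2.
Round 1 (the employer proposes): the candidate can get 193.2 next round, worth 0.6 × 193.2 = 115.92 now; the employer offers that and keeps 184.08.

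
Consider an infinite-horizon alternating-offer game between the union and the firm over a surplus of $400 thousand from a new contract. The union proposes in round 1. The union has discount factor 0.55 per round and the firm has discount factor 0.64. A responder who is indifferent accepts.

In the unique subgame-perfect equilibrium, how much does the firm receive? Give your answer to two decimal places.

177.78

In a stationary SPE each proposer offers the other exactly their discounted continuation value.
If the union keeps x when proposing and the firm keeps y when proposing, then x = 400 − 0.64y and y = 400 − 0.55x.
Solving: x = 400(1 − 0.64) / (1 − 0.55·0.64) = 144 / 0.648 ≈ 222.2222.
The firm gets 400 − 222.2222 ≈ 177.7778.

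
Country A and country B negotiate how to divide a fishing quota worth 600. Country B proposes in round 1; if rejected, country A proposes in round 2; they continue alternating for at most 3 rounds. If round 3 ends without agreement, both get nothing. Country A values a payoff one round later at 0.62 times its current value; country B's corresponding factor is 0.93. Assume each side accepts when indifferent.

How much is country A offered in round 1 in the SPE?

Round 3 (country B proposes): country A will accept anything ≥ 0, so country B offers 0 and keeps 600.
Round 2 (country A proposes): country B can get 600 next round, worth 0.93 × 600 = 558 now. Country A offers 558 and keeps 600 − 558 = 42.
Round 1 (country B proposes): country A can get 42 next round, worth 0.62 × 42 = 26.04 now, so country B offers 26.04, keeping 573.96.

26.04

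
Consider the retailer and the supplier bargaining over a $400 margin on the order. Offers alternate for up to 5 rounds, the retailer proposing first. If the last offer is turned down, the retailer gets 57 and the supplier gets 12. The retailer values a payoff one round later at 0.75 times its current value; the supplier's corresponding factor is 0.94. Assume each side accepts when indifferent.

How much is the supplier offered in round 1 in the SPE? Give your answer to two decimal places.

166.23

Round 5 (the retailer proposes): the supplier gets 12 if talks fail, so the retailer offers 12 and keeps 388.
Round 4 (the supplier proposes): the retailer can get 388 next round, worth 0.75 × 388 = 291 now. The supplier offers 291 and keeps 400 − 291 = 109.
Round 3 (the retailer proposes): the supplier can get 109 next round, worth 0.94 × 109 = 102.46 now. The retailer offers 102.46 and keeps 400 − 102.46 = 297.54.
Round 2 (the supplier proposes): the retailer can get 297.54 next round, worth 0.75 × 297.54 = 223.155 now; the supplier offers that and keeps 176.845.
Round 1 (the retailer proposes): the supplier can get 176.845 next round, worth 0.94 × 176.845 = 166.2343 now, so the retailer offers 166.2343, keeping 233.7657.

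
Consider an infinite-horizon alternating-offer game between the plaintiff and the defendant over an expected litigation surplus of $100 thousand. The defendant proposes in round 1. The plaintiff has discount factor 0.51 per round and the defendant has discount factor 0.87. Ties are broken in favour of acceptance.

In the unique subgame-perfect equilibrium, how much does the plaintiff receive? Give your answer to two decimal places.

11.92

When the defendant proposes, the plaintiff accepts any offer worth at least 0.51 times what the plaintiff would get by proposing next round; and vice versa.
This gives x = 100 − 0.51y and y = 100 − 0.87x, where x and y are each side's share when it proposes.
Hence (1 − 0.51·0.87)x = 100(1 − 0.51), i.e. 0.5563·x = 49.
x ≈ 88.0820; the plaintiff's share is 100 − x ≈ 11.9180.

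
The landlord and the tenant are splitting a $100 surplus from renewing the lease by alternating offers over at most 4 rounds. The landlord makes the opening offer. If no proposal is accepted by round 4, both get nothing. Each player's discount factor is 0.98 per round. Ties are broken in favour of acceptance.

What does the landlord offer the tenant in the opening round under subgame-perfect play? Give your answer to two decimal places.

Round 4 (the tenant proposes): rejection yields 0 for the landlord; the tenant offers 0 and keeps 100.
Round 3 (the landlord proposes): the tenant can get 100 next round, worth 0.98 × 100 = 98 now; the landlord offers that and keeps 2.
Round 2 (the tenant proposes): the landlord can get 2 next round, worth 0.98 × 2 = 1.96 now; the tenant offers that and keeps 98.04.
Round 1 (the landlord proposes): the tenant can get 98.04 next round, worth 0.98 × 98.04 = 96.0792 now; the landlord offers that and keeps 3.9208.

96.08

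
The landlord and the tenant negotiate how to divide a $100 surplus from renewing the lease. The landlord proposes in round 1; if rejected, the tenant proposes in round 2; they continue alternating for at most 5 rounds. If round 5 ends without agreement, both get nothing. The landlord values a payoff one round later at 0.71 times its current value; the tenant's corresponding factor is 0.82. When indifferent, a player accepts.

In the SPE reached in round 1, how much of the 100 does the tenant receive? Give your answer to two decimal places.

37.62

Round 5 (the landlord proposes): the tenant will accept anything ≥ 0, so the landlord offers 0 and keeps 100.
Round 4 (the tenant proposes): the landlord can get 100 next round, worth 0.71 × 100 = 71 now. The tenant offers 71 and keeps 100 − 71 = 29.
Round 3 (the landlord proposes): the tenant can get 29 next round, worth 0.82 × 29 = 23.78 now; the landlord offers that and keeps 76.22.
Round 2 (the tenant proposes): the landlord can get 76.22 next round, worth 0.71 × 76.22 = 54.1162 now; the tenant offers that and keeps 45.8838.
Round 1 (the landlord proposes): the tenant can get 45.8838 next round, worth 0.82 × 45.8838 = 37.624716 now; the landlord offers that and keeps 62.375284.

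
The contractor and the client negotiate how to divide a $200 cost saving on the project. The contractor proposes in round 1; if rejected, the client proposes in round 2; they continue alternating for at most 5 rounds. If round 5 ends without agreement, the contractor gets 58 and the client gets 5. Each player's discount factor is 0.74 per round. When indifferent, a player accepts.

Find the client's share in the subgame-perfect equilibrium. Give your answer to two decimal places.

Round 5 (the contractor proposes): the client gets 5 if talks fail, so the contractor offers 5 and keeps 195.
Round 4 (the client proposes): the contractor can get 195 next round, worth 0.74 × 195 = 144.3 now; the client offers that and keeps 55.7.
Round 3 (the contractor proposes): the client can get 55.7 next round, worth 0.74 × 55.7 = 41.218 now, so the contractor offers 41.218, keeping 158.782.
Round 2 (the client proposes): the contractor can get 158.782 next round, worth 0.74 × 158.782 = 117.49868 now. The client offers 117.49868 and keeps 200 − 117.49868 = 82.50132.
Round 1 (the contractor proposes): the client can get 82.50132 next round, worth 0.74 × 82.50132 = 61.0509768 now; the contractor offers that and keeps 138.9490232.

61.05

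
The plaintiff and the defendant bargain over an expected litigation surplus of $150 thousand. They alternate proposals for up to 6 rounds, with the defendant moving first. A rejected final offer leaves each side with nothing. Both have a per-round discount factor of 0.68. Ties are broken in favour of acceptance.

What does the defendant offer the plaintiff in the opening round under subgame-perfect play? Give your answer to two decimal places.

69.54

Round 6 (the plaintiff proposes): the defendant will accept anything ≥ 0, so the plaintiff offers 0 and keeps 150.
Round 5 (the defendant proposes): the plaintiff can get 150 next round, worth 0.68 × 150 = 102 now; the defendant offers that and keeps 48.
Round 4 (the plaintiff proposes): the defendant can get 48 next round, worth 0.68 × 48 = 32.64 now, so the plaintiff offers 32.64, keeping 117.36.
Round 3 (the defendant proposes): the plaintiff can get 117.36 next round, worth 0.68 × 117.36 = 79.8048 now. The defendant offers 79.8048 and keeps 150 − 79.8048 = 70.1952.
Round 2 (the plaintiff proposes): the defendant can get 70.1952 next round, worth 0.68 × 70.1952 = 47.732736 now. The plaintiff offers 47.732736 and keeps 150 − 47.732736 = 102.267264.
Round 1 (the defendant proposes): the plaintiff can get 102.267264 next round, worth 0.68 × 102.267264 = 69.54173952 now, so the defendant offers 69.54173952, keeping 80.45826048.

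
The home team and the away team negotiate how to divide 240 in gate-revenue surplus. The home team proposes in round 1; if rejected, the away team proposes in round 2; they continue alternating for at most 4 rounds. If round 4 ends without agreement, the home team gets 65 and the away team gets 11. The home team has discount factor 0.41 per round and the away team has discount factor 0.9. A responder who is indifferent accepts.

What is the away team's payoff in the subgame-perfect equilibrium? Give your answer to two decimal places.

Round 4 (the away team proposes): the home team gets 65 if talks fail, so the away team offers 65 and keeps 175.
Round 3 (the home team proposes): the away team can get 175 next round, worth 0.9 × 175 = 157.5 now. The home team offers 157.5 and keeps 240 − 157.5 = 82.5.
Round 2 (the away team proposes): the home team can get 82.5 next round, worth 0.41 × 82.5 = 33.825 now. The away team offers 33.825 and keeps 240 − 33.825 = 206.175.
Round 1 (the home team proposes): the away team can get 206.175 next round, worth 0.9 × 206.175 = 185.5575 now, so the home team offers 185.5575, keeping 54.4425.

185.56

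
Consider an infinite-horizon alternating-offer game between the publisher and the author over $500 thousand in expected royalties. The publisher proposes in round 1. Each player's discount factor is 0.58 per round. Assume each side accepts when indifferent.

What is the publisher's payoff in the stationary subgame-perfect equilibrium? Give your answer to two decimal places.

316.46

Let x be the publisher's share when the publisher proposes and y be the author's share when the author proposes.
The author accepts iff offered ≥ 0.58·y, so x = 500 − 0.58y. Symmetrically y = 500 − 0.58x.
Substituting: x = 500 − 0.58(500 − 0.58x), giving x(1 − 0.58·0.58) = 500(1 − 0.58).
So x = 500 × 0.42 / 0.6636 ≈ 316.4557, and the author receives 500 − x ≈ 183.5443.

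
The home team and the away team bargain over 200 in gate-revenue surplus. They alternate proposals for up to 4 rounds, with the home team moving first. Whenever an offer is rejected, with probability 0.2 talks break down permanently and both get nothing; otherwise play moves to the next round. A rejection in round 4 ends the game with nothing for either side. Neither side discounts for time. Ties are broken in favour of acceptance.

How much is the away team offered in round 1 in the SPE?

134.4

By backward induction:
Round 4 (the away team proposes): the home team will accept anything ≥ 0, so the away team offers 0 and keeps 200.
Round 3 (the home team proposes): rejecting gives the away team an expected 0.8 × 200 = 160. The home team offers 160 and keeps 200 − 160 = 40.
Round 2 (the away team proposes): rejecting gives the home team an expected 0.8 × 40 = 32; the away team offers that and keeps 168.
Round 1 (the home team proposes): rejecting gives the away team an expected 0.8 × 168 = 134.4; the home team offers that and keeps 65.6.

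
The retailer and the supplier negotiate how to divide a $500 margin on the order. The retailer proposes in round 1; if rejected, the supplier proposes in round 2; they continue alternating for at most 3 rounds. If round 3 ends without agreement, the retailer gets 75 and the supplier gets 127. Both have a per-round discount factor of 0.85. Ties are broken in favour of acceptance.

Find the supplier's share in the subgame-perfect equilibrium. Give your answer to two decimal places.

155.51

Round 3 (the retailer proposes): the supplier gets 127 if talks fail, so the retailer offers 127 and keeps 373.
Round 2 (the supplier proposes): the retailer can get 373 next round, worth 0.85 × 373 = 317.05 now, so the supplier offers 317.05, keeping 182.95.
Round 1 (the retailer proposes): the supplier can get 182.95 next round, worth 0.85 × 182.95 = 155.5075 now; the retailer offers that and keeps 344.4925.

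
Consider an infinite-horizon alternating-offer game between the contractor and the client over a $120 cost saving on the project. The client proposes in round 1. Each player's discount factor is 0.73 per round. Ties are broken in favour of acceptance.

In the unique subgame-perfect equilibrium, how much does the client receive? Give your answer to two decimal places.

In a stationary SPE each proposer offers the other exactly their discounted continuation value.
If the client keeps x when proposing and the contractor keeps y when proposing, then x = 120 − 0.73y and y = 120 − 0.73x.
Solving: x = 120(1 − 0.73) / (1 − 0.73·0.73) = 32.4 / 0.4671 ≈ 69.3642.
The contractor gets 120 − 69.3642 ≈ 50.6358.

69.36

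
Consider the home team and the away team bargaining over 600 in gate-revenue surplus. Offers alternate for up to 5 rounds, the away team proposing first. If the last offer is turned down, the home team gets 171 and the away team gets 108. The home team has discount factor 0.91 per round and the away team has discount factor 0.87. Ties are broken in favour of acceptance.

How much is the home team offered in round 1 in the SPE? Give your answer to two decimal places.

234.36

Solve by backward induction from round 5.
Round 5 (the away team proposes): the home team gets 171 if talks fail, so the away team offers 171 and keeps 429.
Round 4 (the home team proposes): the away team can get 429 next round, worth 0.87 × 429 = 373.23 now. The home team offers 373.23 and keeps 600 − 373.23 = 226.77.
Round 3 (the away team proposes): the home team can get 226.77 next round, worth 0.91 × 226.77 = 206.3607 now, so the away team offers 206.3607, keeping 393.6393.
Round 2 (the home team proposes): the away team can get 393.6393 next round, worth 0.87 × 393.6393 = 342.466191 now, so the home team offers 342.466191, keeping 257.533809.
Round 1 (the away team proposes): the home team can get 257.533809 next round, worth 0.91 × 257.533809 = 234.35576619 now. The away team offers 234.35576619 and keeps 600 − 234.35576619 = 365.64423381.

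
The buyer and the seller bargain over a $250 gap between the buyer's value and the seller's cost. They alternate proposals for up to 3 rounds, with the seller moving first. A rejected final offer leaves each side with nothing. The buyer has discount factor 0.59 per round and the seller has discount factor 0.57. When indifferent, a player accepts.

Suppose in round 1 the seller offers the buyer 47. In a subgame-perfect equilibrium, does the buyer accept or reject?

Round 3 (the seller proposes): rejection yields 0 for the buyer; the seller offers 0 and keeps 250.
Round 2 (the buyer proposes): the seller can get 250 next round, worth 0.57 × 250 = 142.5 now; the buyer offers that and keeps 107.5.
So by rejecting in round 1, the buyer gets 107.5 next round, worth 0.59 × 107.5 = 63.425 now.
Offer 47 < 63.425, so the buyer rejects.

Reject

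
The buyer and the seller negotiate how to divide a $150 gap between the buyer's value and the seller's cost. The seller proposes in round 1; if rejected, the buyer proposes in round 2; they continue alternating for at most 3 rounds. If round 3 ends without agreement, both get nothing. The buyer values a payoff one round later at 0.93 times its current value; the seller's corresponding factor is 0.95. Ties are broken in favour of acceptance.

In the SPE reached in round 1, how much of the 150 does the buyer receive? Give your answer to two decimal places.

6.98

Round 3 (the seller proposes): rejection yields 0 for the buyer; the seller offers 0 and keeps 150.
Round 2 (the buyer proposes): the seller can get 150 next round, worth 0.95 × 150 = 142.5 now, so the buyer offers 142.5, keeping 7.5.
Round 1 (the seller proposes): the buyer can get 7.5 next round, worth 0.93 × 7.5 = 6.975 now. The seller offers 6.975 and keeps 150 − 6.975 = 143.025.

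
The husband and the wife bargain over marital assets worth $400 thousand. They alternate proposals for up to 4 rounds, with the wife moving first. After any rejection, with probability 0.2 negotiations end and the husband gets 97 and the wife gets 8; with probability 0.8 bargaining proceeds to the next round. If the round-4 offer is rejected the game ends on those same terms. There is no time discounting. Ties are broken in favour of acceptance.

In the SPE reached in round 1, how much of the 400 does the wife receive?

By backward induction:
Round 4 (the husband proposes): the wife gets 8 if talks fail, so the husband offers 8 and keeps 392.
Round 3 (the wife proposes): rejecting gives the husband an expected 0.8 × 392 + 0.2 × 97 = 333; the wife offers that and keeps 67.
Round 2 (the husband proposes): rejecting gives the wife an expected 0.8 × 67 + 0.2 × 8 = 55.2, so the husband offers 55.2, keeping 344.8.
Round 1 (the wife proposes): rejecting gives the husband an expected 0.8 × 344.8 + 0.2 × 97 = 295.24; the wife offers that and keeps 104.76.

104.76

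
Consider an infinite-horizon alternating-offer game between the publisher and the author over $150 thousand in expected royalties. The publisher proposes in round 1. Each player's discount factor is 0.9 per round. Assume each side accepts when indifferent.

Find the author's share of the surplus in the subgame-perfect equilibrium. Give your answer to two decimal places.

Let x be the publisher's share when the publisher proposes and y be the author's share when the author proposes.
The author accepts iff offered ≥ 0.9·y, so x = 150 − 0.9y. Symmetrically y = 150 − 0.9x.
Substituting: x = 150 − 0.9(150 − 0.9x), giving x(1 − 0.9·0.9) = 150(1 − 0.9).
So x = 150 × 0.1 / 0.19 ≈ 78.9474, and the author receives 150 − x ≈ 71.0526.

71.05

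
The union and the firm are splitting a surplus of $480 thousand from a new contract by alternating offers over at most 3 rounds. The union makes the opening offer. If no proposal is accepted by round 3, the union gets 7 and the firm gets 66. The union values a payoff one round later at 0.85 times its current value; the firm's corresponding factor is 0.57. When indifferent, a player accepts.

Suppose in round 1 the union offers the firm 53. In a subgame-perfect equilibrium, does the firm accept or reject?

Round 3 (the union proposes): the firm gets 66 if talks fail, so the union offers 66 and keeps 414.
Round 2 (the firm proposes): the union can get 414 next round, worth 0.85 × 414 = 351.9 now; the firm offers that and keeps 128.1.
So by rejecting in round 1, the firm gets 128.1 next round, worth 0.57 × 128.1 = 73.017 now.
Offer 53 < 73.017, so the firm rejects.

Reject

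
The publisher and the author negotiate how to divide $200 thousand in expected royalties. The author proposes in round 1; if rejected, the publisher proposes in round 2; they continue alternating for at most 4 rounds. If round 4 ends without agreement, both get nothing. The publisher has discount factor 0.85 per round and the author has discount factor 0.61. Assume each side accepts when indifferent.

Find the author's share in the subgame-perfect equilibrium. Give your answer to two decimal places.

Round 4 (the publisher proposes): rejection yields 0 for the author; the publisher offers 0 and keeps 200.
Round 3 (the author proposes): the publisher can get 200 next round, worth 0.85 × 200 = 170 now, so the author offers 170, keeping 30.
Round 2 (the publisher proposes): the author can get 30 next round, worth 0.61 × 30 = 18.3 now; the publisher offers that and keeps 181.7.
Round 1 (the author proposes): the publisher can get 181.7 next round, worth 0.85 × 181.7 = 154.445 now. The author offers 154.445 and keeps 200 − 154.445 = 45.555.

45.56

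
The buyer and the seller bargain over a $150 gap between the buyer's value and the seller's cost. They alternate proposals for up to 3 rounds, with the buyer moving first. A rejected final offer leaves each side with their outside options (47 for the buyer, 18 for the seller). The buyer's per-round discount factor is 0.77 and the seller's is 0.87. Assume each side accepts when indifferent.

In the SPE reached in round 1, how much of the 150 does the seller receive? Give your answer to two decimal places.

Round 3 (the buyer proposes): the seller gets 18 if talks fail, so the buyer offers 18 and keeps 132.
Round 2 (the seller proposes): the buyer can get 132 next round, worth 0.77 × 132 = 101.64 now, so the seller offers 101.64, keeping 48.36.
Round 1 (the buyer proposes): the seller can get 48.36 next round, worth 0.87 × 48.36 = 42.0732 now; the buyer offers that and keeps 107.9268.

42.07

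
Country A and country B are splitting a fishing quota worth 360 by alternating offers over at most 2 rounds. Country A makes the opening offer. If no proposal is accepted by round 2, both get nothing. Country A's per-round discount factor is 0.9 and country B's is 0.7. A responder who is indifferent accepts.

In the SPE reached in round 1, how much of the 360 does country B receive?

Round 2 (country B proposes): rejection yields 0 for country A; country B offers 0 and keeps 360.
Round 1 (country A proposes): country B can get 360 next round, worth 0.7 × 360 = 252 now, so country A offers 252, keeping 108.

252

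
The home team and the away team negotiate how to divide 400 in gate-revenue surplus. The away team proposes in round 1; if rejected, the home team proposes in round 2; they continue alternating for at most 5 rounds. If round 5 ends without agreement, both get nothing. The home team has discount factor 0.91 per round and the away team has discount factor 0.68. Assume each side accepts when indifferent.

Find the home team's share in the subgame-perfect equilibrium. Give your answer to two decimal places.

Round 5 (the away team proposes): rejection yields 0 for the home team; the away team offers 0 and keeps 400.
Round 4 (the home team proposes): the away team can get 400 next round, worth 0.68 × 400 = 272 now, so the home team offers 272, keeping 128.
Round 3 (the away team proposes): the home team can get 128 next round, worth 0.91 × 128 = 116.48 now, so the away team offers 116.48, keeping 283.52.
Round 2 (the home team proposes): the away team can get 283.52 next round, worth 0.68 × 283.52 = 192.7936 now. The home team offers 192.7936 and keeps 400 − 192.7936 = 207.2064.
Round 1 (the away team proposes): the home team can get 207.2064 next round, worth 0.91 × 207.2064 = 188.557824 now; the away team offers that and keeps 211.442176.

188.56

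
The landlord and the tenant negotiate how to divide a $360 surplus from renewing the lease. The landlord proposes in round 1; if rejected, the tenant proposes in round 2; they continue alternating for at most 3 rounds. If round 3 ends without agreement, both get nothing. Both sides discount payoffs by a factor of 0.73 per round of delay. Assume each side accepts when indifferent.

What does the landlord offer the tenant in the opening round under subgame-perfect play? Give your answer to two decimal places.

Round 3 (the landlord proposes): the tenant will accept anything ≥ 0, so the landlord offers 0 and keeps 360.
Round 2 (the tenant proposes): the landlord can get 360 next round, worth 0.73 × 360 = 262.8 now; the tenant offers that and keeps 97.2.
Round 1 (the landlord proposes): the tenant can get 97.2 next round, worth 0.73 × 97.2 = 70.956 now. The landlord offers 70.956 and keeps 360 − 70.956 = 289.044.

70.96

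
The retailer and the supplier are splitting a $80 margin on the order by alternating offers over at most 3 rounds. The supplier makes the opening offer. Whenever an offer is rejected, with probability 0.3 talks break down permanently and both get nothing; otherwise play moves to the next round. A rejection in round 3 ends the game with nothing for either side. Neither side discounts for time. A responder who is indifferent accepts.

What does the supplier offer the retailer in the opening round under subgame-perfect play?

16.8

By backward induction:
Round 3 (the supplier proposes): the retailer will accept anything ≥ 0, so the supplier offers 0 and keeps 80.
Round 2 (the retailer proposes): rejecting gives the supplier an expected 0.7 × 80 = 56; the retailer offers that and keeps 24.
Round 1 (the supplier proposes): rejecting gives the retailer an expected 0.7 × 24 = 16.8; the supplier offers that and keeps 63.2.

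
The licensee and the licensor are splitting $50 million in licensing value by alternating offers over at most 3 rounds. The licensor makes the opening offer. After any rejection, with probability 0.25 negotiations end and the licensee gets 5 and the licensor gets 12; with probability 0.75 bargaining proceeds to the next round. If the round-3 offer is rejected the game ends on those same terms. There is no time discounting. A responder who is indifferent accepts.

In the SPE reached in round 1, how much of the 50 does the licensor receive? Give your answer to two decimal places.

38.81

By backward induction:
Round 3 (the licensor proposes): the licensee gets 5 if talks fail, so the licensor offers 5 and keeps 45.
Round 2 (the licensee proposes): rejecting gives the licensor an expected 0.75 × 45 + 0.25 × 12 = 36.75. The licensee offers 36.75 and keeps 50 − 36.75 = 13.25.
Round 1 (the licensor proposes): rejecting gives the licensee an expected 0.75 × 13.25 + 0.25 × 5 = 11.1875, so the licensor offers 11.1875, keeping 38.8125.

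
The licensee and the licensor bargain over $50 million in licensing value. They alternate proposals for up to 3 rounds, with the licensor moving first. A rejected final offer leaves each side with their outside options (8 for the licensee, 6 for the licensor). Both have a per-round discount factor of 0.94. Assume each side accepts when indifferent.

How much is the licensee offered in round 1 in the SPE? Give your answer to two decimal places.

9.89

Work backward from the last round.
Round 3 (the licensor proposes): the licensee gets 8 if talks fail, so the licensor offers 8 and keeps 42.
Round 2 (the licensee proposes): the licensor can get 42 next round, worth 0.94 × 42 = 39.48 now; the licensee offers that and keeps 10.52.
Round 1 (the licensor proposes): the licensee can get 10.52 next round, worth 0.94 × 10.52 = 9.8888 now; the licensor offers that and keeps 40.1112.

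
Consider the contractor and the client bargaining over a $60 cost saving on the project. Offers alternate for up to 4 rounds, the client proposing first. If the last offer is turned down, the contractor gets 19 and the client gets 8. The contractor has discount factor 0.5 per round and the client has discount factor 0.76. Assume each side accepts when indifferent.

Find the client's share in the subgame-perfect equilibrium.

42.92

Solve by backward induction from round 4.
Round 4 (the contractor proposes): the client gets 8 if talks fail, so the contractor offers 8 and keeps 52.
Round 3 (the client proposes): the contractor can get 52 next round, worth 0.5 × 52 = 26 now, so the client offers 26, keeping 34.
Round 2 (the contractor proposes): the client can get 34 next round, worth 0.76 × 34 = 25.84 now, so the contractor offers 25.84, keeping 34.16.
Round 1 (the client proposes): the contractor can get 34.16 next round, worth 0.5 × 34.16 = 17.08 now. The client offers 17.08 and keeps 60 − 17.08 = 42.92.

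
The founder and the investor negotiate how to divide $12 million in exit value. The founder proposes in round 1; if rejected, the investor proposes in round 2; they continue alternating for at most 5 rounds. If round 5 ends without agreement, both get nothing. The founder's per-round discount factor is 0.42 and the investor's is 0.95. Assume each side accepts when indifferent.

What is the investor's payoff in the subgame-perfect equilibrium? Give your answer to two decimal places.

Round 5 (the founder proposes): the investor will accept anything ≥ 0, so the founder offers 0 and keeps 12.
Round 4 (the investor proposes): the founder can get 12 next round, worth 0.42 × 12 = 5.04 now. The investor offers 5.04 and keeps 12 − 5.04 = 6.96.
Round 3 (the founder proposes): the investor can get 6.96 next round, worth 0.95 × 6.96 = 6.612 now. The founder offers 6.612 and keeps 12 − 6.612 = 5.388.
Round 2 (the investor proposes): the founder can get 5.388 next round, worth 0.42 × 5.388 = 2.26296 now. The investor offers 2.26296 and keeps 12 − 2.26296 = 9.73704.
Round 1 (the founder proposes): the investor can get 9.73704 next round, worth 0.95 × 9.73704 = 9.250188 now. The founder offers 9.250188 and keeps 12 − 9.250188 = 2.749812.

9.25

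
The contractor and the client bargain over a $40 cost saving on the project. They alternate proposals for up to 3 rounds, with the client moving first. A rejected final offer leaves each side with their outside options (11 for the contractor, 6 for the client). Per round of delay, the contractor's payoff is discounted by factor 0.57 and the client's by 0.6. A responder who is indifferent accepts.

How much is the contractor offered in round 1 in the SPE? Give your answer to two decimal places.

12.88

Solve by backward induction from round 3.
Round 3 (the client proposes): the contractor gets 11 if talks fail, so the client offers 11 and keeps 29.
Round 2 (the contractor proposes): the client can get 29 next round, worth 0.6 × 29 = 17.4 now. The contractor offers 17.4 and keeps 40 − 17.4 = 22.6.
Round 1 (the client proposes): the contractor can get 22.6 next round, worth 0.57 × 22.6 = 12.882 now, so the client offers 12.882, keeping 27.118.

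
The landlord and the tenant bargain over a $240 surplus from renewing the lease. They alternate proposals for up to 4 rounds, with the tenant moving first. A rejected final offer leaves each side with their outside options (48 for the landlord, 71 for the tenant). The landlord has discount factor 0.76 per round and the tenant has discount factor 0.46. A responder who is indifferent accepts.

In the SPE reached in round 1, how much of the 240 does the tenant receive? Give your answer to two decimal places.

96.60

Work backward from the last round.
Round 4 (the landlord proposes): the tenant gets 71 if talks fail, so the landlord offers 71 and keeps 169.
Round 3 (the tenant proposes): the landlord can get 169 next round, worth 0.76 × 169 = 128.44 now; the tenant offers that and keeps 111.56.
Round 2 (the landlord proposes): the tenant can get 111.56 next round, worth 0.46 × 111.56 = 51.3176 now, so the landlord offers 51.3176, keeping 188.6824.
Round 1 (the tenant proposes): the landlord can get 188.6824 next round, worth 0.76 × 188.6824 = 143.398624 now. The tenant offers 143.398624 and keeps 240 − 143.398624 = 96.601376.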